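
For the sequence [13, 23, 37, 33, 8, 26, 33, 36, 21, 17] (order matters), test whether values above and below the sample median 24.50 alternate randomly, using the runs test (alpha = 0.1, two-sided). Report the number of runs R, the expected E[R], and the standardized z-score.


Step 1: Compute median = 24.50; label A = above, B = below.
Labels in order: BBAABAAABB  (n_A = 5, n_B = 5)
Step 2: Count runs R = 5.
Step 3: Under H0 (random ordering), E[R] = 2*n_A*n_B/(n_A+n_B) + 1 = 2*5*5/10 + 1 = 6.0000.
        Var[R] = 2*n_A*n_B*(2*n_A*n_B - n_A - n_B) / ((n_A+n_B)^2 * (n_A+n_B-1)) = 2000/900 = 2.2222.
        SD[R] = 1.4907.
Step 4: Continuity-corrected z = (R + 0.5 - E[R]) / SD[R] = (5 + 0.5 - 6.0000) / 1.4907 = -0.3354.
Step 5: Two-sided p-value via normal approximation = 2*(1 - Phi(|z|)) = 0.737316.
Step 6: alpha = 0.1. fail to reject H0.

R = 5, z = -0.3354, p = 0.737316, fail to reject H0.


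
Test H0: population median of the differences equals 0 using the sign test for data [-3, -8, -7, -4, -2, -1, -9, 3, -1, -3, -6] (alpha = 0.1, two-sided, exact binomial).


Step 1: Discard zero differences. Original n = 11; n_eff = number of nonzero differences = 11.
Nonzero differences (with sign): -3, -8, -7, -4, -2, -1, -9, +3, -1, -3, -6
Step 2: Count signs: positive = 1, negative = 10.
Step 3: Under H0: P(positive) = 0.5, so the number of positives S ~ Bin(11, 0.5).
Step 4: Two-sided exact p-value = sum of Bin(11,0.5) probabilities at or below the observed probability = 0.011719.
Step 5: alpha = 0.1. reject H0.

n_eff = 11, pos = 1, neg = 10, p = 0.011719, reject H0.


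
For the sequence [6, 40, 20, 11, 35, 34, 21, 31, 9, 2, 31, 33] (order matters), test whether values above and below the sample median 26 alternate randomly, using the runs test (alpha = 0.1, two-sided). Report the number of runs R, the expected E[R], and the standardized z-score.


Step 1: Compute median = 26; label A = above, B = below.
Labels in order: BABBAABABBAA  (n_A = 6, n_B = 6)
Step 2: Count runs R = 8.
Step 3: Under H0 (random ordering), E[R] = 2*n_A*n_B/(n_A+n_B) + 1 = 2*6*6/12 + 1 = 7.0000.
        Var[R] = 2*n_A*n_B*(2*n_A*n_B - n_A - n_B) / ((n_A+n_B)^2 * (n_A+n_B-1)) = 4320/1584 = 2.7273.
        SD[R] = 1.6514.
Step 4: Continuity-corrected z = (R - 0.5 - E[R]) / SD[R] = (8 - 0.5 - 7.0000) / 1.6514 = 0.3028.
Step 5: Two-sided p-value via normal approximation = 2*(1 - Phi(|z|)) = 0.762069.
Step 6: alpha = 0.1. fail to reject H0.

R = 8, z = 0.3028, p = 0.762069, fail to reject H0.


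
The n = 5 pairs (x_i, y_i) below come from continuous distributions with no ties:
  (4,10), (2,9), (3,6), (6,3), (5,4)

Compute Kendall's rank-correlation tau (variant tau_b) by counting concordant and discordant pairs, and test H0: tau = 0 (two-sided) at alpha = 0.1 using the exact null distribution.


Step 1: Enumerate the 10 unordered pairs (i,j) with i<j and classify each by sign(x_j-x_i) * sign(y_j-y_i).
  (1,2):dx=-2,dy=-1->C; (1,3):dx=-1,dy=-4->C; (1,4):dx=+2,dy=-7->D; (1,5):dx=+1,dy=-6->D
  (2,3):dx=+1,dy=-3->D; (2,4):dx=+4,dy=-6->D; (2,5):dx=+3,dy=-5->D; (3,4):dx=+3,dy=-3->D
  (3,5):dx=+2,dy=-2->D; (4,5):dx=-1,dy=+1->D
Step 2: C = 2, D = 8, total pairs = 10.
Step 3: tau = (C - D)/(n(n-1)/2) = (2 - 8)/10 = -0.600000.
Step 4: Exact two-sided p-value (enumerate n! = 120 permutations of y under H0): p = 0.233333.
Step 5: alpha = 0.1. fail to reject H0.

tau_b = -0.6000 (C=2, D=8), p = 0.233333, fail to reject H0.


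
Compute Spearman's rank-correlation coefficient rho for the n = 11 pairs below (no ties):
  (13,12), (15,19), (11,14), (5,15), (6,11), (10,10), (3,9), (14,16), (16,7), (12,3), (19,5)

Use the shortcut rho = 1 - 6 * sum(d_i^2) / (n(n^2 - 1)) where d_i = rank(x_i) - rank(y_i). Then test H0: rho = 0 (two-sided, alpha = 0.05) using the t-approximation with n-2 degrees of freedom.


Step 1: Rank x and y separately (midranks; no ties here).
rank(x): 13->7, 15->9, 11->5, 5->2, 6->3, 10->4, 3->1, 14->8, 16->10, 12->6, 19->11
rank(y): 12->7, 19->11, 14->8, 15->9, 11->6, 10->5, 9->4, 16->10, 7->3, 3->1, 5->2
Step 2: d_i = R_x(i) - R_y(i); compute d_i^2.
  (7-7)^2=0, (9-11)^2=4, (5-8)^2=9, (2-9)^2=49, (3-6)^2=9, (4-5)^2=1, (1-4)^2=9, (8-10)^2=4, (10-3)^2=49, (6-1)^2=25, (11-2)^2=81
sum(d^2) = 240.
Step 3: rho = 1 - 6*240 / (11*(11^2 - 1)) = 1 - 1440/1320 = -0.090909.
Step 4: Under H0, t = rho * sqrt((n-2)/(1-rho^2)) = -0.2739 ~ t(9).
Step 5: Two-sided p-value from the t-distribution with 9 df = 0.790373.
Step 6: alpha = 0.05. fail to reject H0.

rho = -0.0909, p = 0.790373, fail to reject H0 at alpha = 0.05.


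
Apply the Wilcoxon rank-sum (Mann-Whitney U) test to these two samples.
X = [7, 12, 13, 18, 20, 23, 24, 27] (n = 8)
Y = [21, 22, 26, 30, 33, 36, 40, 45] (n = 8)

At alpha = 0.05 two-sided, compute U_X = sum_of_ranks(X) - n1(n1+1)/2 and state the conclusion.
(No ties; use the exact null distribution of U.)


Step 1: Combine and sort all 16 observations; assign midranks.
sorted (value, group): (7,X), (12,X), (13,X), (18,X), (20,X), (21,Y), (22,Y), (23,X), (24,X), (26,Y), (27,X), (30,Y), (33,Y), (36,Y), (40,Y), (45,Y)
ranks: 7->1, 12->2, 13->3, 18->4, 20->5, 21->6, 22->7, 23->8, 24->9, 26->10, 27->11, 30->12, 33->13, 36->14, 40->15, 45->16
Step 2: Rank sum for X: R1 = 1 + 2 + 3 + 4 + 5 + 8 + 9 + 11 = 43.
Step 3: U_X = R1 - n1(n1+1)/2 = 43 - 8*9/2 = 43 - 36 = 7.
       U_Y = n1*n2 - U_X = 64 - 7 = 57.
Step 4: No ties, so the exact null distribution of U (based on enumerating the C(16,8) = 12870 equally likely rank assignments) gives the two-sided p-value.
Step 5: p-value = 0.006993; compare to alpha = 0.05. reject H0.

U_X = 7, p = 0.006993, reject H0 at alpha = 0.05.


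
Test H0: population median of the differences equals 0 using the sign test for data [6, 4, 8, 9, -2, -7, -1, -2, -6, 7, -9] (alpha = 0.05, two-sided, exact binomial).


Step 1: Discard zero differences. Original n = 11; n_eff = number of nonzero differences = 11.
Nonzero differences (with sign): +6, +4, +8, +9, -2, -7, -1, -2, -6, +7, -9
Step 2: Count signs: positive = 5, negative = 6.
Step 3: Under H0: P(positive) = 0.5, so the number of positives S ~ Bin(11, 0.5).
Step 4: Two-sided exact p-value = sum of Bin(11,0.5) probabilities at or below the observed probability = 1.000000.
Step 5: alpha = 0.05. fail to reject H0.

n_eff = 11, pos = 5, neg = 6, p = 1.000000, fail to reject H0.


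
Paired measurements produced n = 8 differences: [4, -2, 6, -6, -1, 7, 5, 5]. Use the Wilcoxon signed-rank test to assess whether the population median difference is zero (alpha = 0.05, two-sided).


Step 1: Drop any zero differences (none here) and take |d_i|.
|d| = [4, 2, 6, 6, 1, 7, 5, 5]
Step 2: Midrank |d_i| (ties get averaged ranks).
ranks: |4|->3, |2|->2, |6|->6.5, |6|->6.5, |1|->1, |7|->8, |5|->4.5, |5|->4.5
Step 3: Attach original signs; sum ranks with positive sign and with negative sign.
W+ = 3 + 6.5 + 8 + 4.5 + 4.5 = 26.5
W- = 2 + 6.5 + 1 = 9.5
(Check: W+ + W- = 36 should equal n(n+1)/2 = 36.)
Step 4: Test statistic W = min(W+, W-) = 9.5.
Step 5: Ties in |d|, so use the tie-corrected normal approximation.
        E[W] = n(n+1)/4 = 8*9/4 = 18.
        Tie groups: |d|=5 (t=2), |d|=6 (t=2); sum(t^3 - t) = 12.
        Var[W] = n(n+1)(2n+1)/24 - sum(t^3-t)/48 = 1224/24 - 12/48 = 50.75.
        z = (W - E[W]) / sqrt(Var[W]) = (9.5 - 18) / 7.1239 = -1.1932.
        Two-sided p = 2*Phi(z) = 0.232804.
Step 6: alpha = 0.05. fail to reject H0.

W+ = 26.5, W- = 9.5, W = min = 9.5, p = 0.232804, fail to reject H0.


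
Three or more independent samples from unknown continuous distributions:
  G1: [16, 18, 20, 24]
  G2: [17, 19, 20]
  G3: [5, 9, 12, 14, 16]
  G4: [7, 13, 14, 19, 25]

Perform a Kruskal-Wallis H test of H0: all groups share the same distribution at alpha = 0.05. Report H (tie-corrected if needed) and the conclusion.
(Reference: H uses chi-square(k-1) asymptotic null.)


Step 1: Combine all N = 17 observations and assign midranks.
sorted (value, group, rank): (5,G3,1), (7,G4,2), (9,G3,3), (12,G3,4), (13,G4,5), (14,G3,6.5), (14,G4,6.5), (16,G1,8.5), (16,G3,8.5), (17,G2,10), (18,G1,11), (19,G2,12.5), (19,G4,12.5), (20,G1,14.5), (20,G2,14.5), (24,G1,16), (25,G4,17)
Step 2: Sum ranks within each group.
R_1 = 50 (n_1 = 4)
R_2 = 37 (n_2 = 3)
R_3 = 23 (n_3 = 5)
R_4 = 43 (n_4 = 5)
Step 3: H = 12/(N(N+1)) * sum(R_i^2/n_i) - 3(N+1)
     = 12/(17*18) * (50^2/4 + 37^2/3 + 23^2/5 + 43^2/5) - 3*18
     = 0.039216 * 1556.93 - 54
     = 7.056209.
Step 4: Ties present; correction factor C = 1 - 24/(17^3 - 17) = 0.995098. Corrected H = 7.056209 / 0.995098 = 7.090969.
Step 5: Under H0, H ~ chi^2(3); p-value = 0.069054.
Step 6: alpha = 0.05. fail to reject H0.

H = 7.0910, df = 3, p = 0.069054, fail to reject H0.


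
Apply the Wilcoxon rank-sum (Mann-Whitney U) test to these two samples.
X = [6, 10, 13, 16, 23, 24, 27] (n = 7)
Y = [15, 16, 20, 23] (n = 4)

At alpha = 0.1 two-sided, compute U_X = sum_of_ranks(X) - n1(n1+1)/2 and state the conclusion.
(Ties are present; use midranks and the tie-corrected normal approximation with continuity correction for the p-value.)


Step 1: Combine and sort all 11 observations; assign midranks.
sorted (value, group): (6,X), (10,X), (13,X), (15,Y), (16,X), (16,Y), (20,Y), (23,X), (23,Y), (24,X), (27,X)
ranks: 6->1, 10->2, 13->3, 15->4, 16->5.5, 16->5.5, 20->7, 23->8.5, 23->8.5, 24->10, 27->11
Step 2: Rank sum for X: R1 = 1 + 2 + 3 + 5.5 + 8.5 + 10 + 11 = 41.
Step 3: U_X = R1 - n1(n1+1)/2 = 41 - 7*8/2 = 41 - 28 = 13.
       U_Y = n1*n2 - U_X = 28 - 13 = 15.
Step 4: Ties are present, so use the tie-corrected normal approximation (with continuity correction) for the p-value.
Step 5: p-value = 0.924376; compare to alpha = 0.1. fail to reject H0.

U_X = 13, p = 0.924376, fail to reject H0 at alpha = 0.1.


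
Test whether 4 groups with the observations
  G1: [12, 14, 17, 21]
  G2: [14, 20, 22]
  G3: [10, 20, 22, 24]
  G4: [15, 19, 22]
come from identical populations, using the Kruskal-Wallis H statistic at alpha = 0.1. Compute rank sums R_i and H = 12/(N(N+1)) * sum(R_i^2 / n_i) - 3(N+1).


Step 1: Combine all N = 14 observations and assign midranks.
sorted (value, group, rank): (10,G3,1), (12,G1,2), (14,G1,3.5), (14,G2,3.5), (15,G4,5), (17,G1,6), (19,G4,7), (20,G2,8.5), (20,G3,8.5), (21,G1,10), (22,G2,12), (22,G3,12), (22,G4,12), (24,G3,14)
Step 2: Sum ranks within each group.
R_1 = 21.5 (n_1 = 4)
R_2 = 24 (n_2 = 3)
R_3 = 35.5 (n_3 = 4)
R_4 = 24 (n_4 = 3)
Step 3: H = 12/(N(N+1)) * sum(R_i^2/n_i) - 3(N+1)
     = 12/(14*15) * (21.5^2/4 + 24^2/3 + 35.5^2/4 + 24^2/3) - 3*15
     = 0.057143 * 814.625 - 45
     = 1.550000.
Step 4: Ties present; correction factor C = 1 - 36/(14^3 - 14) = 0.986813. Corrected H = 1.550000 / 0.986813 = 1.570713.
Step 5: Under H0, H ~ chi^2(3); p-value = 0.666049.
Step 6: alpha = 0.1. fail to reject H0.

H = 1.5707, df = 3, p = 0.666049, fail to reject H0.


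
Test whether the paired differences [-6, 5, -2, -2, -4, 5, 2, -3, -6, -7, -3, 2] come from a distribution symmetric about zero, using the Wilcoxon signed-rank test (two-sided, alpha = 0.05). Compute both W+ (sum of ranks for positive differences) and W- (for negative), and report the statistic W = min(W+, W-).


Step 1: Drop any zero differences (none here) and take |d_i|.
|d| = [6, 5, 2, 2, 4, 5, 2, 3, 6, 7, 3, 2]
Step 2: Midrank |d_i| (ties get averaged ranks).
ranks: |6|->10.5, |5|->8.5, |2|->2.5, |2|->2.5, |4|->7, |5|->8.5, |2|->2.5, |3|->5.5, |6|->10.5, |7|->12, |3|->5.5, |2|->2.5
Step 3: Attach original signs; sum ranks with positive sign and with negative sign.
W+ = 8.5 + 8.5 + 2.5 + 2.5 = 22
W- = 10.5 + 2.5 + 2.5 + 7 + 5.5 + 10.5 + 12 + 5.5 = 56
(Check: W+ + W- = 78 should equal n(n+1)/2 = 78.)
Step 4: Test statistic W = min(W+, W-) = 22.
Step 5: Ties in |d|, so use the tie-corrected normal approximation.
        E[W] = n(n+1)/4 = 12*13/4 = 39.
        Tie groups: |d|=2 (t=4), |d|=3 (t=2), |d|=5 (t=2), |d|=6 (t=2); sum(t^3 - t) = 78.
        Var[W] = n(n+1)(2n+1)/24 - sum(t^3-t)/48 = 3900/24 - 78/48 = 160.875.
        z = (W - E[W]) / sqrt(Var[W]) = (22 - 39) / 12.6837 = -1.3403.
        Two-sided p = 2*Phi(z) = 0.180145.
Step 6: alpha = 0.05. fail to reject H0.

W+ = 22, W- = 56, W = min = 22, p = 0.180145, fail to reject H0.


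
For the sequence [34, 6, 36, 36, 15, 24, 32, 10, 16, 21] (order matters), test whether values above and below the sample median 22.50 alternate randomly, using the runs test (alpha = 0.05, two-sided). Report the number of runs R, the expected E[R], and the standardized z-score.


Step 1: Compute median = 22.50; label A = above, B = below.
Labels in order: ABAABAABBB  (n_A = 5, n_B = 5)
Step 2: Count runs R = 6.
Step 3: Under H0 (random ordering), E[R] = 2*n_A*n_B/(n_A+n_B) + 1 = 2*5*5/10 + 1 = 6.0000.
        Var[R] = 2*n_A*n_B*(2*n_A*n_B - n_A - n_B) / ((n_A+n_B)^2 * (n_A+n_B-1)) = 2000/900 = 2.2222.
        SD[R] = 1.4907.
Step 4: R = E[R], so z = 0 with no continuity correction.
Step 5: Two-sided p-value via normal approximation = 2*(1 - Phi(|z|)) = 1.000000.
Step 6: alpha = 0.05. fail to reject H0.

R = 6, z = 0.0000, p = 1.000000, fail to reject H0.


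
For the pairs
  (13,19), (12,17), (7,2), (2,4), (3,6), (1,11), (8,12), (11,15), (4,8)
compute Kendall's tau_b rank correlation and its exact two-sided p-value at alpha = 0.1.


Step 1: Enumerate the 36 unordered pairs (i,j) with i<j and classify each by sign(x_j-x_i) * sign(y_j-y_i).
  (1,2):dx=-1,dy=-2->C; (1,3):dx=-6,dy=-17->C; (1,4):dx=-11,dy=-15->C; (1,5):dx=-10,dy=-13->C
  (1,6):dx=-12,dy=-8->C; (1,7):dx=-5,dy=-7->C; (1,8):dx=-2,dy=-4->C; (1,9):dx=-9,dy=-11->C
  (2,3):dx=-5,dy=-15->C; (2,4):dx=-10,dy=-13->C; (2,5):dx=-9,dy=-11->C; (2,6):dx=-11,dy=-6->C
  (2,7):dx=-4,dy=-5->C; (2,8):dx=-1,dy=-2->C; (2,9):dx=-8,dy=-9->C; (3,4):dx=-5,dy=+2->D
  (3,5):dx=-4,dy=+4->D; (3,6):dx=-6,dy=+9->D; (3,7):dx=+1,dy=+10->C; (3,8):dx=+4,dy=+13->C
  (3,9):dx=-3,dy=+6->D; (4,5):dx=+1,dy=+2->C; (4,6):dx=-1,dy=+7->D; (4,7):dx=+6,dy=+8->C
  (4,8):dx=+9,dy=+11->C; (4,9):dx=+2,dy=+4->C; (5,6):dx=-2,dy=+5->D; (5,7):dx=+5,dy=+6->C
  (5,8):dx=+8,dy=+9->C; (5,9):dx=+1,dy=+2->C; (6,7):dx=+7,dy=+1->C; (6,8):dx=+10,dy=+4->C
  (6,9):dx=+3,dy=-3->D; (7,8):dx=+3,dy=+3->C; (7,9):dx=-4,dy=-4->C; (8,9):dx=-7,dy=-7->C
Step 2: C = 29, D = 7, total pairs = 36.
Step 3: tau = (C - D)/(n(n-1)/2) = (29 - 7)/36 = 0.611111.
Step 4: Exact two-sided p-value (enumerate n! = 362880 permutations of y under H0): p = 0.024741.
Step 5: alpha = 0.1. reject H0.

tau_b = 0.6111 (C=29, D=7), p = 0.024741, reject H0.


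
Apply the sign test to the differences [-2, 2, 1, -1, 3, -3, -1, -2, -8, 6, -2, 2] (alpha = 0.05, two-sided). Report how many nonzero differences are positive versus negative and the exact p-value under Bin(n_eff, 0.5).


Step 1: Discard zero differences. Original n = 12; n_eff = number of nonzero differences = 12.
Nonzero differences (with sign): -2, +2, +1, -1, +3, -3, -1, -2, -8, +6, -2, +2
Step 2: Count signs: positive = 5, negative = 7.
Step 3: Under H0: P(positive) = 0.5, so the number of positives S ~ Bin(12, 0.5).
Step 4: Two-sided exact p-value = sum of Bin(12,0.5) probabilities at or below the observed probability = 0.774414.
Step 5: alpha = 0.05. fail to reject H0.

n_eff = 12, pos = 5, neg = 7, p = 0.774414, fail to reject H0.


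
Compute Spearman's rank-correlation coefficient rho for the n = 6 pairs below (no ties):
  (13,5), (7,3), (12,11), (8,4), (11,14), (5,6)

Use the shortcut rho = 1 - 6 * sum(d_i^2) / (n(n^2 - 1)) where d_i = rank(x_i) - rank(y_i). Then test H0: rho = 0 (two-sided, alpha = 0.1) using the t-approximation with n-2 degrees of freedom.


Step 1: Rank x and y separately (midranks; no ties here).
rank(x): 13->6, 7->2, 12->5, 8->3, 11->4, 5->1
rank(y): 5->3, 3->1, 11->5, 4->2, 14->6, 6->4
Step 2: d_i = R_x(i) - R_y(i); compute d_i^2.
  (6-3)^2=9, (2-1)^2=1, (5-5)^2=0, (3-2)^2=1, (4-6)^2=4, (1-4)^2=9
sum(d^2) = 24.
Step 3: rho = 1 - 6*24 / (6*(6^2 - 1)) = 1 - 144/210 = 0.314286.
Step 4: Under H0, t = rho * sqrt((n-2)/(1-rho^2)) = 0.6621 ~ t(4).
Step 5: Two-sided p-value from the t-distribution with 4 df = 0.544093.
Step 6: alpha = 0.1. fail to reject H0.

rho = 0.3143, p = 0.544093, fail to reject H0 at alpha = 0.1.


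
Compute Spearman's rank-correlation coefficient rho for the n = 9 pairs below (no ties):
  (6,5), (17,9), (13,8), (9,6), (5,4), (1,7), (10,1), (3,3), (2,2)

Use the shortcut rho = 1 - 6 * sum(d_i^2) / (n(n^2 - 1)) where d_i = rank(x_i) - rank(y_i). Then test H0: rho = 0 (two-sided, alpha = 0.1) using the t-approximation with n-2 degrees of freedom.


Step 1: Rank x and y separately (midranks; no ties here).
rank(x): 6->5, 17->9, 13->8, 9->6, 5->4, 1->1, 10->7, 3->3, 2->2
rank(y): 5->5, 9->9, 8->8, 6->6, 4->4, 7->7, 1->1, 3->3, 2->2
Step 2: d_i = R_x(i) - R_y(i); compute d_i^2.
  (5-5)^2=0, (9-9)^2=0, (8-8)^2=0, (6-6)^2=0, (4-4)^2=0, (1-7)^2=36, (7-1)^2=36, (3-3)^2=0, (2-2)^2=0
sum(d^2) = 72.
Step 3: rho = 1 - 6*72 / (9*(9^2 - 1)) = 1 - 432/720 = 0.400000.
Step 4: Under H0, t = rho * sqrt((n-2)/(1-rho^2)) = 1.1547 ~ t(7).
Step 5: Two-sided p-value from the t-distribution with 7 df = 0.286105.
Step 6: alpha = 0.1. fail to reject H0.

rho = 0.4000, p = 0.286105, fail to reject H0 at alpha = 0.1.


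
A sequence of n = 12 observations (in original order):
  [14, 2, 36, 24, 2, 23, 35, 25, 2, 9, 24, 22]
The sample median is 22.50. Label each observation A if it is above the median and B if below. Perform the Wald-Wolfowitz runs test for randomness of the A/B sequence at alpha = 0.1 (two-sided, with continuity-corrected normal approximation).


Step 1: Compute median = 22.50; label A = above, B = below.
Labels in order: BBAABAAABBAB  (n_A = 6, n_B = 6)
Step 2: Count runs R = 7.
Step 3: Under H0 (random ordering), E[R] = 2*n_A*n_B/(n_A+n_B) + 1 = 2*6*6/12 + 1 = 7.0000.
        Var[R] = 2*n_A*n_B*(2*n_A*n_B - n_A - n_B) / ((n_A+n_B)^2 * (n_A+n_B-1)) = 4320/1584 = 2.7273.
        SD[R] = 1.6514.
Step 4: R = E[R], so z = 0 with no continuity correction.
Step 5: Two-sided p-value via normal approximation = 2*(1 - Phi(|z|)) = 1.000000.
Step 6: alpha = 0.1. fail to reject H0.

R = 7, z = 0.0000, p = 1.000000, fail to reject H0.


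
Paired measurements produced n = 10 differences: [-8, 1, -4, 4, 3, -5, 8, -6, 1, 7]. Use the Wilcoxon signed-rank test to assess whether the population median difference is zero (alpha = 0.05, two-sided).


Step 1: Drop any zero differences (none here) and take |d_i|.
|d| = [8, 1, 4, 4, 3, 5, 8, 6, 1, 7]
Step 2: Midrank |d_i| (ties get averaged ranks).
ranks: |8|->9.5, |1|->1.5, |4|->4.5, |4|->4.5, |3|->3, |5|->6, |8|->9.5, |6|->7, |1|->1.5, |7|->8
Step 3: Attach original signs; sum ranks with positive sign and with negative sign.
W+ = 1.5 + 4.5 + 3 + 9.5 + 1.5 + 8 = 28
W- = 9.5 + 4.5 + 6 + 7 = 27
(Check: W+ + W- = 55 should equal n(n+1)/2 = 55.)
Step 4: Test statistic W = min(W+, W-) = 27.
Step 5: Ties in |d|, so use the tie-corrected normal approximation.
        E[W] = n(n+1)/4 = 10*11/4 = 27.5.
        Tie groups: |d|=1 (t=2), |d|=4 (t=2), |d|=8 (t=2); sum(t^3 - t) = 18.
        Var[W] = n(n+1)(2n+1)/24 - sum(t^3-t)/48 = 2310/24 - 18/48 = 95.875.
        z = (W - E[W]) / sqrt(Var[W]) = (27 - 27.5) / 9.7916 = -0.0511.
        Two-sided p = 2*Phi(z) = 0.959274.
Step 6: alpha = 0.05. fail to reject H0.

W+ = 28, W- = 27, W = min = 27, p = 0.959274, fail to reject H0.


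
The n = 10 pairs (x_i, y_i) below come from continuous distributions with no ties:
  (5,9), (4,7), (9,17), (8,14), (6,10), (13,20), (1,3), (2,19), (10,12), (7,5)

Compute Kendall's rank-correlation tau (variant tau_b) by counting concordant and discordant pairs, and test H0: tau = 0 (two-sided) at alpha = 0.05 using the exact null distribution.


Step 1: Enumerate the 45 unordered pairs (i,j) with i<j and classify each by sign(x_j-x_i) * sign(y_j-y_i).
  (1,2):dx=-1,dy=-2->C; (1,3):dx=+4,dy=+8->C; (1,4):dx=+3,dy=+5->C; (1,5):dx=+1,dy=+1->C
  (1,6):dx=+8,dy=+11->C; (1,7):dx=-4,dy=-6->C; (1,8):dx=-3,dy=+10->D; (1,9):dx=+5,dy=+3->C
  (1,10):dx=+2,dy=-4->D; (2,3):dx=+5,dy=+10->C; (2,4):dx=+4,dy=+7->C; (2,5):dx=+2,dy=+3->C
  (2,6):dx=+9,dy=+13->C; (2,7):dx=-3,dy=-4->C; (2,8):dx=-2,dy=+12->D; (2,9):dx=+6,dy=+5->C
  (2,10):dx=+3,dy=-2->D; (3,4):dx=-1,dy=-3->C; (3,5):dx=-3,dy=-7->C; (3,6):dx=+4,dy=+3->C
  (3,7):dx=-8,dy=-14->C; (3,8):dx=-7,dy=+2->D; (3,9):dx=+1,dy=-5->D; (3,10):dx=-2,dy=-12->C
  (4,5):dx=-2,dy=-4->C; (4,6):dx=+5,dy=+6->C; (4,7):dx=-7,dy=-11->C; (4,8):dx=-6,dy=+5->D
  (4,9):dx=+2,dy=-2->D; (4,10):dx=-1,dy=-9->C; (5,6):dx=+7,dy=+10->C; (5,7):dx=-5,dy=-7->C
  (5,8):dx=-4,dy=+9->D; (5,9):dx=+4,dy=+2->C; (5,10):dx=+1,dy=-5->D; (6,7):dx=-12,dy=-17->C
  (6,8):dx=-11,dy=-1->C; (6,9):dx=-3,dy=-8->C; (6,10):dx=-6,dy=-15->C; (7,8):dx=+1,dy=+16->C
  (7,9):dx=+9,dy=+9->C; (7,10):dx=+6,dy=+2->C; (8,9):dx=+8,dy=-7->D; (8,10):dx=+5,dy=-14->D
  (9,10):dx=-3,dy=-7->C
Step 2: C = 33, D = 12, total pairs = 45.
Step 3: tau = (C - D)/(n(n-1)/2) = (33 - 12)/45 = 0.466667.
Step 4: Exact two-sided p-value (enumerate n! = 3628800 permutations of y under H0): p = 0.072550.
Step 5: alpha = 0.05. fail to reject H0.

tau_b = 0.4667 (C=33, D=12), p = 0.072550, fail to reject H0.


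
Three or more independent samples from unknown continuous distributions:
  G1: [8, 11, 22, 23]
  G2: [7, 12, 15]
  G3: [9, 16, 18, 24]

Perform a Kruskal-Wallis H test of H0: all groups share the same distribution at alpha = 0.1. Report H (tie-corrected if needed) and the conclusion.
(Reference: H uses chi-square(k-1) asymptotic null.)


Step 1: Combine all N = 11 observations and assign midranks.
sorted (value, group, rank): (7,G2,1), (8,G1,2), (9,G3,3), (11,G1,4), (12,G2,5), (15,G2,6), (16,G3,7), (18,G3,8), (22,G1,9), (23,G1,10), (24,G3,11)
Step 2: Sum ranks within each group.
R_1 = 25 (n_1 = 4)
R_2 = 12 (n_2 = 3)
R_3 = 29 (n_3 = 4)
Step 3: H = 12/(N(N+1)) * sum(R_i^2/n_i) - 3(N+1)
     = 12/(11*12) * (25^2/4 + 12^2/3 + 29^2/4) - 3*12
     = 0.090909 * 414.5 - 36
     = 1.681818.
Step 4: No ties, so H is used without correction.
Step 5: Under H0, H ~ chi^2(2); p-value = 0.431318.
Step 6: alpha = 0.1. fail to reject H0.

H = 1.6818, df = 2, p = 0.431318, fail to reject H0.


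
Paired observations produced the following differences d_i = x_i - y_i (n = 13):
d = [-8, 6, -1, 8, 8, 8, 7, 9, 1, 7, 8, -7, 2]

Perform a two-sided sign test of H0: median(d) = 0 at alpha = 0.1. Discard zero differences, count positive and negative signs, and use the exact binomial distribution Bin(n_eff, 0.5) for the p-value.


Step 1: Discard zero differences. Original n = 13; n_eff = number of nonzero differences = 13.
Nonzero differences (with sign): -8, +6, -1, +8, +8, +8, +7, +9, +1, +7, +8, -7, +2
Step 2: Count signs: positive = 10, negative = 3.
Step 3: Under H0: P(positive) = 0.5, so the number of positives S ~ Bin(13, 0.5).
Step 4: Two-sided exact p-value = sum of Bin(13,0.5) probabilities at or below the observed probability = 0.092285.
Step 5: alpha = 0.1. reject H0.

n_eff = 13, pos = 10, neg = 3, p = 0.092285, reject H0.


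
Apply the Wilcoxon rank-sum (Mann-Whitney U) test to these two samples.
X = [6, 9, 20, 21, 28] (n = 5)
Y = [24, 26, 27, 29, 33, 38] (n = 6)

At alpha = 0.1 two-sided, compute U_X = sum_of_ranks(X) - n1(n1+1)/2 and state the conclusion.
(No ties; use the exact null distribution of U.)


Step 1: Combine and sort all 11 observations; assign midranks.
sorted (value, group): (6,X), (9,X), (20,X), (21,X), (24,Y), (26,Y), (27,Y), (28,X), (29,Y), (33,Y), (38,Y)
ranks: 6->1, 9->2, 20->3, 21->4, 24->5, 26->6, 27->7, 28->8, 29->9, 33->10, 38->11
Step 2: Rank sum for X: R1 = 1 + 2 + 3 + 4 + 8 = 18.
Step 3: U_X = R1 - n1(n1+1)/2 = 18 - 5*6/2 = 18 - 15 = 3.
       U_Y = n1*n2 - U_X = 30 - 3 = 27.
Step 4: No ties, so the exact null distribution of U (based on enumerating the C(11,5) = 462 equally likely rank assignments) gives the two-sided p-value.
Step 5: p-value = 0.030303; compare to alpha = 0.1. reject H0.

U_X = 3, p = 0.030303, reject H0 at alpha = 0.1.


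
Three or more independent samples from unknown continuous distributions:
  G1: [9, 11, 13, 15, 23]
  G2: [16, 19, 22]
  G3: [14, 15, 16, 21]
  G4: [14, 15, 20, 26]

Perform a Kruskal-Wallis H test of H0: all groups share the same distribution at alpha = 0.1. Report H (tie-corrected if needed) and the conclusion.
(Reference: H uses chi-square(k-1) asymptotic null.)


Step 1: Combine all N = 16 observations and assign midranks.
sorted (value, group, rank): (9,G1,1), (11,G1,2), (13,G1,3), (14,G3,4.5), (14,G4,4.5), (15,G1,7), (15,G3,7), (15,G4,7), (16,G2,9.5), (16,G3,9.5), (19,G2,11), (20,G4,12), (21,G3,13), (22,G2,14), (23,G1,15), (26,G4,16)
Step 2: Sum ranks within each group.
R_1 = 28 (n_1 = 5)
R_2 = 34.5 (n_2 = 3)
R_3 = 34 (n_3 = 4)
R_4 = 39.5 (n_4 = 4)
Step 3: H = 12/(N(N+1)) * sum(R_i^2/n_i) - 3(N+1)
     = 12/(16*17) * (28^2/5 + 34.5^2/3 + 34^2/4 + 39.5^2/4) - 3*17
     = 0.044118 * 1232.61 - 51
     = 3.379963.
Step 4: Ties present; correction factor C = 1 - 36/(16^3 - 16) = 0.991176. Corrected H = 3.379963 / 0.991176 = 3.410052.
Step 5: Under H0, H ~ chi^2(3); p-value = 0.332617.
Step 6: alpha = 0.1. fail to reject H0.

H = 3.4101, df = 3, p = 0.332617, fail to reject H0.


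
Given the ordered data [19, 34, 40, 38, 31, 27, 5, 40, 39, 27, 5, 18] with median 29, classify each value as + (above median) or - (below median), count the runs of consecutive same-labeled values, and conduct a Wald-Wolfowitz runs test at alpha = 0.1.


Step 1: Compute median = 29; label A = above, B = below.
Labels in order: BAAAABBAABBB  (n_A = 6, n_B = 6)
Step 2: Count runs R = 5.
Step 3: Under H0 (random ordering), E[R] = 2*n_A*n_B/(n_A+n_B) + 1 = 2*6*6/12 + 1 = 7.0000.
        Var[R] = 2*n_A*n_B*(2*n_A*n_B - n_A - n_B) / ((n_A+n_B)^2 * (n_A+n_B-1)) = 4320/1584 = 2.7273.
        SD[R] = 1.6514.
Step 4: Continuity-corrected z = (R + 0.5 - E[R]) / SD[R] = (5 + 0.5 - 7.0000) / 1.6514 = -0.9083.
Step 5: Two-sided p-value via normal approximation = 2*(1 - Phi(|z|)) = 0.363722.
Step 6: alpha = 0.1. fail to reject H0.

R = 5, z = -0.9083, p = 0.363722, fail to reject H0.


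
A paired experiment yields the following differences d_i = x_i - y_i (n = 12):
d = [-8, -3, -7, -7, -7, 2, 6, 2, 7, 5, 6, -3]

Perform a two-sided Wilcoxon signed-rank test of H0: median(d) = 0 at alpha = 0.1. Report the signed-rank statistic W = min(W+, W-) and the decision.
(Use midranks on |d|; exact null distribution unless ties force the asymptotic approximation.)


Step 1: Drop any zero differences (none here) and take |d_i|.
|d| = [8, 3, 7, 7, 7, 2, 6, 2, 7, 5, 6, 3]
Step 2: Midrank |d_i| (ties get averaged ranks).
ranks: |8|->12, |3|->3.5, |7|->9.5, |7|->9.5, |7|->9.5, |2|->1.5, |6|->6.5, |2|->1.5, |7|->9.5, |5|->5, |6|->6.5, |3|->3.5
Step 3: Attach original signs; sum ranks with positive sign and with negative sign.
W+ = 1.5 + 6.5 + 1.5 + 9.5 + 5 + 6.5 = 30.5
W- = 12 + 3.5 + 9.5 + 9.5 + 9.5 + 3.5 = 47.5
(Check: W+ + W- = 78 should equal n(n+1)/2 = 78.)
Step 4: Test statistic W = min(W+, W-) = 30.5.
Step 5: Ties in |d|, so use the tie-corrected normal approximation.
        E[W] = n(n+1)/4 = 12*13/4 = 39.
        Tie groups: |d|=2 (t=2), |d|=3 (t=2), |d|=6 (t=2), |d|=7 (t=4); sum(t^3 - t) = 78.
        Var[W] = n(n+1)(2n+1)/24 - sum(t^3-t)/48 = 3900/24 - 78/48 = 160.875.
        z = (W - E[W]) / sqrt(Var[W]) = (30.5 - 39) / 12.6837 = -0.6702.
        Two-sided p = 2*Phi(z) = 0.502760.
Step 6: alpha = 0.1. fail to reject H0.

W+ = 30.5, W- = 47.5, W = min = 30.5, p = 0.502760, fail to reject H0.


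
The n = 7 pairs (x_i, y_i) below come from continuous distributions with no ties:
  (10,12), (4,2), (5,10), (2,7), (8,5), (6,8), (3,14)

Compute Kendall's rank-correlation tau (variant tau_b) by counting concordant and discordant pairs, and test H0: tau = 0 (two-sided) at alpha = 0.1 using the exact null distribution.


Step 1: Enumerate the 21 unordered pairs (i,j) with i<j and classify each by sign(x_j-x_i) * sign(y_j-y_i).
  (1,2):dx=-6,dy=-10->C; (1,3):dx=-5,dy=-2->C; (1,4):dx=-8,dy=-5->C; (1,5):dx=-2,dy=-7->C
  (1,6):dx=-4,dy=-4->C; (1,7):dx=-7,dy=+2->D; (2,3):dx=+1,dy=+8->C; (2,4):dx=-2,dy=+5->D
  (2,5):dx=+4,dy=+3->C; (2,6):dx=+2,dy=+6->C; (2,7):dx=-1,dy=+12->D; (3,4):dx=-3,dy=-3->C
  (3,5):dx=+3,dy=-5->D; (3,6):dx=+1,dy=-2->D; (3,7):dx=-2,dy=+4->D; (4,5):dx=+6,dy=-2->D
  (4,6):dx=+4,dy=+1->C; (4,7):dx=+1,dy=+7->C; (5,6):dx=-2,dy=+3->D; (5,7):dx=-5,dy=+9->D
  (6,7):dx=-3,dy=+6->D
Step 2: C = 11, D = 10, total pairs = 21.
Step 3: tau = (C - D)/(n(n-1)/2) = (11 - 10)/21 = 0.047619.
Step 4: Exact two-sided p-value (enumerate n! = 5040 permutations of y under H0): p = 1.000000.
Step 5: alpha = 0.1. fail to reject H0.

tau_b = 0.0476 (C=11, D=10), p = 1.000000, fail to reject H0.


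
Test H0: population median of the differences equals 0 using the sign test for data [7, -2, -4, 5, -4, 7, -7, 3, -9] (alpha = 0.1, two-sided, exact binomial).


Step 1: Discard zero differences. Original n = 9; n_eff = number of nonzero differences = 9.
Nonzero differences (with sign): +7, -2, -4, +5, -4, +7, -7, +3, -9
Step 2: Count signs: positive = 4, negative = 5.
Step 3: Under H0: P(positive) = 0.5, so the number of positives S ~ Bin(9, 0.5).
Step 4: Two-sided exact p-value = sum of Bin(9,0.5) probabilities at or below the observed probability = 1.000000.
Step 5: alpha = 0.1. fail to reject H0.

n_eff = 9, pos = 4, neg = 5, p = 1.000000, fail to reject H0.


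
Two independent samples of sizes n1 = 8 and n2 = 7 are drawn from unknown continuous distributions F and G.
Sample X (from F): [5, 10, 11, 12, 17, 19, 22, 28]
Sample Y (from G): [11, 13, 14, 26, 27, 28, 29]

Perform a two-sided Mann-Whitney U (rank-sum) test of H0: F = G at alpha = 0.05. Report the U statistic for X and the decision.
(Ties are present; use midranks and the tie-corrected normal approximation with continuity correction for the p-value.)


Step 1: Combine and sort all 15 observations; assign midranks.
sorted (value, group): (5,X), (10,X), (11,X), (11,Y), (12,X), (13,Y), (14,Y), (17,X), (19,X), (22,X), (26,Y), (27,Y), (28,X), (28,Y), (29,Y)
ranks: 5->1, 10->2, 11->3.5, 11->3.5, 12->5, 13->6, 14->7, 17->8, 19->9, 22->10, 26->11, 27->12, 28->13.5, 28->13.5, 29->15
Step 2: Rank sum for X: R1 = 1 + 2 + 3.5 + 5 + 8 + 9 + 10 + 13.5 = 52.
Step 3: U_X = R1 - n1(n1+1)/2 = 52 - 8*9/2 = 52 - 36 = 16.
       U_Y = n1*n2 - U_X = 56 - 16 = 40.
Step 4: Ties are present, so use the tie-corrected normal approximation (with continuity correction) for the p-value.
Step 5: p-value = 0.182450; compare to alpha = 0.05. fail to reject H0.

U_X = 16, p = 0.182450, fail to reject H0 at alpha = 0.05.


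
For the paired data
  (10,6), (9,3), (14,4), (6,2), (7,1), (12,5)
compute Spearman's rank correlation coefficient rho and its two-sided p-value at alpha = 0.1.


Step 1: Rank x and y separately (midranks; no ties here).
rank(x): 10->4, 9->3, 14->6, 6->1, 7->2, 12->5
rank(y): 6->6, 3->3, 4->4, 2->2, 1->1, 5->5
Step 2: d_i = R_x(i) - R_y(i); compute d_i^2.
  (4-6)^2=4, (3-3)^2=0, (6-4)^2=4, (1-2)^2=1, (2-1)^2=1, (5-5)^2=0
sum(d^2) = 10.
Step 3: rho = 1 - 6*10 / (6*(6^2 - 1)) = 1 - 60/210 = 0.714286.
Step 4: Under H0, t = rho * sqrt((n-2)/(1-rho^2)) = 2.0412 ~ t(4).
Step 5: Two-sided p-value from the t-distribution with 4 df = 0.110787.
Step 6: alpha = 0.1. fail to reject H0.

rho = 0.7143, p = 0.110787, fail to reject H0 at alpha = 0.1.


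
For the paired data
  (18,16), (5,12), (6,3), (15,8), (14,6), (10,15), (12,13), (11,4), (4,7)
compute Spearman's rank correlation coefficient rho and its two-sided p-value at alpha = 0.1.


Step 1: Rank x and y separately (midranks; no ties here).
rank(x): 18->9, 5->2, 6->3, 15->8, 14->7, 10->4, 12->6, 11->5, 4->1
rank(y): 16->9, 12->6, 3->1, 8->5, 6->3, 15->8, 13->7, 4->2, 7->4
Step 2: d_i = R_x(i) - R_y(i); compute d_i^2.
  (9-9)^2=0, (2-6)^2=16, (3-1)^2=4, (8-5)^2=9, (7-3)^2=16, (4-8)^2=16, (6-7)^2=1, (5-2)^2=9, (1-4)^2=9
sum(d^2) = 80.
Step 3: rho = 1 - 6*80 / (9*(9^2 - 1)) = 1 - 480/720 = 0.333333.
Step 4: Under H0, t = rho * sqrt((n-2)/(1-rho^2)) = 0.9354 ~ t(7).
Step 5: Two-sided p-value from the t-distribution with 7 df = 0.380713.
Step 6: alpha = 0.1. fail to reject H0.

rho = 0.3333, p = 0.380713, fail to reject H0 at alpha = 0.1.


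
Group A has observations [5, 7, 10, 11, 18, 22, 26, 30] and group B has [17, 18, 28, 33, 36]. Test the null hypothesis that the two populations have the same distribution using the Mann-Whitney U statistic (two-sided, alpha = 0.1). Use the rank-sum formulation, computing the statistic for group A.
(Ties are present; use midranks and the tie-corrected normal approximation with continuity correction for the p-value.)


Step 1: Combine and sort all 13 observations; assign midranks.
sorted (value, group): (5,X), (7,X), (10,X), (11,X), (17,Y), (18,X), (18,Y), (22,X), (26,X), (28,Y), (30,X), (33,Y), (36,Y)
ranks: 5->1, 7->2, 10->3, 11->4, 17->5, 18->6.5, 18->6.5, 22->8, 26->9, 28->10, 30->11, 33->12, 36->13
Step 2: Rank sum for X: R1 = 1 + 2 + 3 + 4 + 6.5 + 8 + 9 + 11 = 44.5.
Step 3: U_X = R1 - n1(n1+1)/2 = 44.5 - 8*9/2 = 44.5 - 36 = 8.5.
       U_Y = n1*n2 - U_X = 40 - 8.5 = 31.5.
Step 4: Ties are present, so use the tie-corrected normal approximation (with continuity correction) for the p-value.
Step 5: p-value = 0.106864; compare to alpha = 0.1. fail to reject H0.

U_X = 8.5, p = 0.106864, fail to reject H0 at alpha = 0.1.


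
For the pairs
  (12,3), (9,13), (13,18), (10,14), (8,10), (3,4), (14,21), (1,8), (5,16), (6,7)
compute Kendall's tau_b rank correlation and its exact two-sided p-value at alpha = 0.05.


Step 1: Enumerate the 45 unordered pairs (i,j) with i<j and classify each by sign(x_j-x_i) * sign(y_j-y_i).
  (1,2):dx=-3,dy=+10->D; (1,3):dx=+1,dy=+15->C; (1,4):dx=-2,dy=+11->D; (1,5):dx=-4,dy=+7->D
  (1,6):dx=-9,dy=+1->D; (1,7):dx=+2,dy=+18->C; (1,8):dx=-11,dy=+5->D; (1,9):dx=-7,dy=+13->D
  (1,10):dx=-6,dy=+4->D; (2,3):dx=+4,dy=+5->C; (2,4):dx=+1,dy=+1->C; (2,5):dx=-1,dy=-3->C
  (2,6):dx=-6,dy=-9->C; (2,7):dx=+5,dy=+8->C; (2,8):dx=-8,dy=-5->C; (2,9):dx=-4,dy=+3->D
  (2,10):dx=-3,dy=-6->C; (3,4):dx=-3,dy=-4->C; (3,5):dx=-5,dy=-8->C; (3,6):dx=-10,dy=-14->C
  (3,7):dx=+1,dy=+3->C; (3,8):dx=-12,dy=-10->C; (3,9):dx=-8,dy=-2->C; (3,10):dx=-7,dy=-11->C
  (4,5):dx=-2,dy=-4->C; (4,6):dx=-7,dy=-10->C; (4,7):dx=+4,dy=+7->C; (4,8):dx=-9,dy=-6->C
  (4,9):dx=-5,dy=+2->D; (4,10):dx=-4,dy=-7->C; (5,6):dx=-5,dy=-6->C; (5,7):dx=+6,dy=+11->C
  (5,8):dx=-7,dy=-2->C; (5,9):dx=-3,dy=+6->D; (5,10):dx=-2,dy=-3->C; (6,7):dx=+11,dy=+17->C
  (6,8):dx=-2,dy=+4->D; (6,9):dx=+2,dy=+12->C; (6,10):dx=+3,dy=+3->C; (7,8):dx=-13,dy=-13->C
  (7,9):dx=-9,dy=-5->C; (7,10):dx=-8,dy=-14->C; (8,9):dx=+4,dy=+8->C; (8,10):dx=+5,dy=-1->D
  (9,10):dx=+1,dy=-9->D
Step 2: C = 32, D = 13, total pairs = 45.
Step 3: tau = (C - D)/(n(n-1)/2) = (32 - 13)/45 = 0.422222.
Step 4: Exact two-sided p-value (enumerate n! = 3628800 permutations of y under H0): p = 0.108313.
Step 5: alpha = 0.05. fail to reject H0.

tau_b = 0.4222 (C=32, D=13), p = 0.108313, fail to reject H0.


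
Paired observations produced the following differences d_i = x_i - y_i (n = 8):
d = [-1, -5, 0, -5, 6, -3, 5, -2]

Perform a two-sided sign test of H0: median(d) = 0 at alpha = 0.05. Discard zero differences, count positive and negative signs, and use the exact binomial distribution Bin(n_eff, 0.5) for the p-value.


Step 1: Discard zero differences. Original n = 8; n_eff = number of nonzero differences = 7.
Nonzero differences (with sign): -1, -5, -5, +6, -3, +5, -2
Step 2: Count signs: positive = 2, negative = 5.
Step 3: Under H0: P(positive) = 0.5, so the number of positives S ~ Bin(7, 0.5).
Step 4: Two-sided exact p-value = sum of Bin(7,0.5) probabilities at or below the observed probability = 0.453125.
Step 5: alpha = 0.05. fail to reject H0.

n_eff = 7, pos = 2, neg = 5, p = 0.453125, fail to reject H0.


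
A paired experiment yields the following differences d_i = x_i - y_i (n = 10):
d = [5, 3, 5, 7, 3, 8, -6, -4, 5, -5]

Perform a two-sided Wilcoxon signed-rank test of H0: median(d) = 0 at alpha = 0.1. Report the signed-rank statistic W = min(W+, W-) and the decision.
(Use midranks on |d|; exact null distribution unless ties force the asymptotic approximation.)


Step 1: Drop any zero differences (none here) and take |d_i|.
|d| = [5, 3, 5, 7, 3, 8, 6, 4, 5, 5]
Step 2: Midrank |d_i| (ties get averaged ranks).
ranks: |5|->5.5, |3|->1.5, |5|->5.5, |7|->9, |3|->1.5, |8|->10, |6|->8, |4|->3, |5|->5.5, |5|->5.5
Step 3: Attach original signs; sum ranks with positive sign and with negative sign.
W+ = 5.5 + 1.5 + 5.5 + 9 + 1.5 + 10 + 5.5 = 38.5
W- = 8 + 3 + 5.5 = 16.5
(Check: W+ + W- = 55 should equal n(n+1)/2 = 55.)
Step 4: Test statistic W = min(W+, W-) = 16.5.
Step 5: Ties in |d|, so use the tie-corrected normal approximation.
        E[W] = n(n+1)/4 = 10*11/4 = 27.5.
        Tie groups: |d|=3 (t=2), |d|=5 (t=4); sum(t^3 - t) = 66.
        Var[W] = n(n+1)(2n+1)/24 - sum(t^3-t)/48 = 2310/24 - 66/48 = 94.875.
        z = (W - E[W]) / sqrt(Var[W]) = (16.5 - 27.5) / 9.7404 = -1.1293.
        Two-sided p = 2*Phi(z) = 0.258763.
Step 6: alpha = 0.1. fail to reject H0.

W+ = 38.5, W- = 16.5, W = min = 16.5, p = 0.258763, fail to reject H0.


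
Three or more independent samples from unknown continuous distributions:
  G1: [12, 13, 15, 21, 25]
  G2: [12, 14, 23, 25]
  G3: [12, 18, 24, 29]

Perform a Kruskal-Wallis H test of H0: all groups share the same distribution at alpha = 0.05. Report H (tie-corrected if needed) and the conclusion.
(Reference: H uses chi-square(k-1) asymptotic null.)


Step 1: Combine all N = 13 observations and assign midranks.
sorted (value, group, rank): (12,G1,2), (12,G2,2), (12,G3,2), (13,G1,4), (14,G2,5), (15,G1,6), (18,G3,7), (21,G1,8), (23,G2,9), (24,G3,10), (25,G1,11.5), (25,G2,11.5), (29,G3,13)
Step 2: Sum ranks within each group.
R_1 = 31.5 (n_1 = 5)
R_2 = 27.5 (n_2 = 4)
R_3 = 32 (n_3 = 4)
Step 3: H = 12/(N(N+1)) * sum(R_i^2/n_i) - 3(N+1)
     = 12/(13*14) * (31.5^2/5 + 27.5^2/4 + 32^2/4) - 3*14
     = 0.065934 * 643.513 - 42
     = 0.429396.
Step 4: Ties present; correction factor C = 1 - 30/(13^3 - 13) = 0.986264. Corrected H = 0.429396 / 0.986264 = 0.435376.
Step 5: Under H0, H ~ chi^2(2); p-value = 0.804376.
Step 6: alpha = 0.05. fail to reject H0.

H = 0.4354, df = 2, p = 0.804376, fail to reject H0.


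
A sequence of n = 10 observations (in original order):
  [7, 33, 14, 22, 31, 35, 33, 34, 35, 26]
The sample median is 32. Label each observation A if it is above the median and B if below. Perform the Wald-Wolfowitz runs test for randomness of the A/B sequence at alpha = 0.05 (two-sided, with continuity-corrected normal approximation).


Step 1: Compute median = 32; label A = above, B = below.
Labels in order: BABBBAAAAB  (n_A = 5, n_B = 5)
Step 2: Count runs R = 5.
Step 3: Under H0 (random ordering), E[R] = 2*n_A*n_B/(n_A+n_B) + 1 = 2*5*5/10 + 1 = 6.0000.
        Var[R] = 2*n_A*n_B*(2*n_A*n_B - n_A - n_B) / ((n_A+n_B)^2 * (n_A+n_B-1)) = 2000/900 = 2.2222.
        SD[R] = 1.4907.
Step 4: Continuity-corrected z = (R + 0.5 - E[R]) / SD[R] = (5 + 0.5 - 6.0000) / 1.4907 = -0.3354.
Step 5: Two-sided p-value via normal approximation = 2*(1 - Phi(|z|)) = 0.737316.
Step 6: alpha = 0.05. fail to reject H0.

R = 5, z = -0.3354, p = 0.737316, fail to reject H0.


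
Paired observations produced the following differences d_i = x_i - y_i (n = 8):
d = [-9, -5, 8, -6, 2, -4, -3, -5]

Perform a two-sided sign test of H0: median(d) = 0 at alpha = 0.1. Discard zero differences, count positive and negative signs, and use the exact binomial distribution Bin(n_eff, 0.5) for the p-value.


Step 1: Discard zero differences. Original n = 8; n_eff = number of nonzero differences = 8.
Nonzero differences (with sign): -9, -5, +8, -6, +2, -4, -3, -5
Step 2: Count signs: positive = 2, negative = 6.
Step 3: Under H0: P(positive) = 0.5, so the number of positives S ~ Bin(8, 0.5).
Step 4: Two-sided exact p-value = sum of Bin(8,0.5) probabilities at or below the observed probability = 0.289062.
Step 5: alpha = 0.1. fail to reject H0.

n_eff = 8, pos = 2, neg = 6, p = 0.289062, fail to reject H0.


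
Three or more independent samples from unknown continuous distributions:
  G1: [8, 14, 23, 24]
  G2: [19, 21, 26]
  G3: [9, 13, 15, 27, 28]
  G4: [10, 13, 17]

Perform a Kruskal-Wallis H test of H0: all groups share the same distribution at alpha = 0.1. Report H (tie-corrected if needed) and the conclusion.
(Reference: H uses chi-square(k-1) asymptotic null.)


Step 1: Combine all N = 15 observations and assign midranks.
sorted (value, group, rank): (8,G1,1), (9,G3,2), (10,G4,3), (13,G3,4.5), (13,G4,4.5), (14,G1,6), (15,G3,7), (17,G4,8), (19,G2,9), (21,G2,10), (23,G1,11), (24,G1,12), (26,G2,13), (27,G3,14), (28,G3,15)
Step 2: Sum ranks within each group.
R_1 = 30 (n_1 = 4)
R_2 = 32 (n_2 = 3)
R_3 = 42.5 (n_3 = 5)
R_4 = 15.5 (n_4 = 3)
Step 3: H = 12/(N(N+1)) * sum(R_i^2/n_i) - 3(N+1)
     = 12/(15*16) * (30^2/4 + 32^2/3 + 42.5^2/5 + 15.5^2/3) - 3*16
     = 0.050000 * 1007.67 - 48
     = 2.383333.
Step 4: Ties present; correction factor C = 1 - 6/(15^3 - 15) = 0.998214. Corrected H = 2.383333 / 0.998214 = 2.387597.
Step 5: Under H0, H ~ chi^2(3); p-value = 0.495948.
Step 6: alpha = 0.1. fail to reject H0.

H = 2.3876, df = 3, p = 0.495948, fail to reject H0.
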